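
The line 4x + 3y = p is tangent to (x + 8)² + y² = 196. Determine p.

Tangency holds when the distance from the centre (−8, 0) to the line equals the radius 14:
|4·(−8) + 3·0 − p| / √25 = 14
|p − (−32)| = 14·5, so p = 38 or p = −102.

p = −102 or p = 38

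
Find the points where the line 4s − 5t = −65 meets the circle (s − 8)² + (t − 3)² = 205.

Substitute t = (65 + 4s)/5:
41s² − 1025 = 0  ⟹  s² − 25 = 0
s = 5 or s = −5, giving (5, 17) and (−5, 9).

(−5, 9) and (5, 17)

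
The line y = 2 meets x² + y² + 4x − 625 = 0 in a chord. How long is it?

Substitute y = 2:
x² + 4x − 621 = 0
x = 23 or x = −27, giving (23, 2) and (−27, 2).
|(23, 2) − (−27, 2)| = √((50)² + (0)²) = 50.

50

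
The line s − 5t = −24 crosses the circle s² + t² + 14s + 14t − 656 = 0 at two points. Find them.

Substitute t = (24 + s)/5:
26s² + 468s − 14144 = 0  ⟹  s² + 18s − 544 = 0
s = 16 or s = −34, giving (16, 8) and (−34, −2).

(−34, −2) and (16, 8)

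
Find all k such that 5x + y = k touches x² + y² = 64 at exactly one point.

The line touches the circle iff its distance from (0, 0) is 8:
|5·0 + 1·0 − k| / √26 = 8
|k| = 8√26.

k = ±8√26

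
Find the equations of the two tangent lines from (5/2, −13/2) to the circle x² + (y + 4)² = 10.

x − 3y = 22 and 3x − y = 14

A line y − (−13/2) = m(x − (5/2)) is tangent when its distance from (0, −4) is √10:
[m·(−5/2) − (5/2)]² = 10(m² + 1)
3m² − 10m + 3 = 0, so m = 1/3 or m = 3.
With m = 1/3: x − 3y = 22. With m = 3: 3x − y = 14.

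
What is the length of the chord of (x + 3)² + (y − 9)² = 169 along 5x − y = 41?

Express y = 5x − 41 and substitute into the circle:
26x² − 494x + 2340 = 0  ⟹  x² − 19x + 90 = 0
x = 10 or x = 9, giving (10, 9) and (9, 4).
|(10, 9) − (9, 4)| = √((1)² + (5)²) = √26.

√26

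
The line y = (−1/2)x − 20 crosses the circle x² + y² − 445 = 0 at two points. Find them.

(−18, −11) and (2, −21)

Substitute y = (−40 − x)/2:
5x² + 80x − 180 = 0  ⟹  x² + 16x − 36 = 0
x = 2 or x = −18, giving (2, −21) and (−18, −11).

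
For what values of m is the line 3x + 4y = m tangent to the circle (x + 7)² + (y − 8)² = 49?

The line touches the circle iff its distance from (−7, 8) is 7:
|3·(−7) + 4·8 − m| / √25 = 7
|m − (11)| = 7·5, so m = 46 or m = −24.

m = −24 or m = 46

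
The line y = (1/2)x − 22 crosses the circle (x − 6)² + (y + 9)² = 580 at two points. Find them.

Express y = (−44 + x)/2 and substitute into the circle:
5x² − 100x − 1500 = 0  ⟹  x² − 20x − 300 = 0
x = 30 or x = −10, giving (30, −7) and (−10, −27).

(−10, −27) and (30, −7)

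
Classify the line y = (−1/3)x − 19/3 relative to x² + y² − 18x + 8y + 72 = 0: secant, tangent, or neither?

neither

d² = (1·9 + 3·(−4) − (−19))²/10 = 128/5; r² = 25.
Since d² > r², the line lies outside the circle.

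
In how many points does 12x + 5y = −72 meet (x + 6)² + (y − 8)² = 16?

2

d² = (12·(−6) + 5·8 − (−72))²/169 = 1600/169; r² = 16.
Since d² < r², the line cuts the circle twice.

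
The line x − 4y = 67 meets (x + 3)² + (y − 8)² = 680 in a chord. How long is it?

Centre (−3, 8), r² = 680. Perpendicular distance d from centre to line = |−102| / √17 = 102/√17.
Chord = 2√(r² − d²) = 2·√(68) = 4√17.

4√17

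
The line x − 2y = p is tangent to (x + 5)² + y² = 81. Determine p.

Tangency holds when the distance from the centre (−5, 0) to the line equals the radius 9:
|1·(−5) − 2·0 − p| / √5 = 9
|p − (−5)| = 9√5.

p = −5 ± 9√5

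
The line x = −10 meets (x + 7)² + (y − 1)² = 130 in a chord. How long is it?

The line gives x = −10. Substituting into the circle:
y² − 2y − 120 = 0
y = 12 or y = −10, giving (−10, 12) and (−10, −10).
Chord length = distance between (−10, 12) and (−10, −10) = √484 = 22.

22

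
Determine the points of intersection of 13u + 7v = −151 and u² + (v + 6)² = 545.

From the line, v = (−151 − 13u)/7. Substituting:
218u² + 2834u − 14824 = 0  ⟹  u² + 13u − 68 = 0
u = 4 or u = −17, giving (4, −29) and (−17, 10).

(−17, 10) and (4, −29)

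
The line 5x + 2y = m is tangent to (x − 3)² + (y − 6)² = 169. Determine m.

m = 27 ± 13√29

Tangency holds when the distance from the centre (3, 6) to the line equals the radius 13:
|5·3 + 2·6 − m| / √29 = 13
|m − (27)| = 13√29.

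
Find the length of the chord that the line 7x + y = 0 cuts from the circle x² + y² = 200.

Centre (0, 0), r² = 200. Perpendicular distance d from centre to line = |0| / √50 = 0/√50.
Chord = 2√(r² − d²) = 2·√(200) = 20√2.

20√2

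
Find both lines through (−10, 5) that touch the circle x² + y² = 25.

y = 5 and 4x + 3y = −25

Write the tangent as mx − y + (5 − m·(−10)) = 0 and set its distance from the centre to 5:
[m·(10) − (−5)]² = 25(m² + 1)
3m² + 4m = 0, so m = 0 or m = −4/3.
With m = 0: y = 5. With m = −4/3: 4x + 3y = −25.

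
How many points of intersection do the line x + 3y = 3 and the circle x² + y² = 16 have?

Substituting the line into the circle gives 10x² − 6x − 135 = 0.
Δ = 36 − (−5400) = 5436.
Two real roots: the line is a secant.

2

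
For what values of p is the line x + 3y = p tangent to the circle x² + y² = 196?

Tangency holds when the distance from the centre (0, 0) to the line equals the radius 14:
|1·0 + 3·0 − p| / √10 = 14
|p| = 14√10.

p = ±14√10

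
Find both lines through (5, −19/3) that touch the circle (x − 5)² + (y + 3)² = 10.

x + 3y = −14 and x − 3y = 24

Let a tangent through (5, −19/3) have slope m. Its distance from (5, −3) must equal √10:
[m·(0) − (10/3)]² = 10(m² + 1)
9m² − 1 = 0, so m = −1/3 or m = 1/3.
With m = −1/3: x + 3y = −14. With m = 1/3: x − 3y = 24.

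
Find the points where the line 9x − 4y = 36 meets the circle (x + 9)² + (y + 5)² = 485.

Substitute y = (−36 + 9x)/4:
97x² − 6208 = 0  ⟹  x² − 64 = 0
x = 8 or x = −8, giving (8, 9) and (−8, −27).

(−8, −27) and (8, 9)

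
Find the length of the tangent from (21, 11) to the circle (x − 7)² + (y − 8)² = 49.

Centre (7, 8), r² = 49. |PO|² = (14)² + (3)² = 205.
Power of the point: PT² = |PO|² − r² = 156, so PT = 2√39.

2√39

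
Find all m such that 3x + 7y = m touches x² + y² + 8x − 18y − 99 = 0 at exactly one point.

m = 51 ± 14√58

Tangency holds when the distance from the centre (−4, 9) to the line equals the radius 14:
|3·(−4) + 7·9 − m| / √58 = 14
|m − (51)| = 14√58.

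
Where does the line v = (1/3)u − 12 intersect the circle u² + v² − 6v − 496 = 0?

Substitute v = (−36 + u)/3:
10u² − 90u − 2520 = 0  ⟹  u² − 9u − 252 = 0
u = 21 or u = −12, giving (21, −5) and (−12, −16).

(−12, −16) and (21, −5)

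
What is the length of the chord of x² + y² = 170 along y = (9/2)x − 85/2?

2√85

The distance from (0, 0) to the line is 85/√85, and r² = 170.
Half the chord is √(r² − d²) = √(85), so the full chord is 2√85.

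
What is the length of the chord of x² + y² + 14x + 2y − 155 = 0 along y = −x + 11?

7√2

Centre (−7, −1), r² = 205. Perpendicular distance d from centre to line = |−19| / √2 = 19/√2.
Chord = 2√(r² − d²) = 2·√(49/2) = 7√2.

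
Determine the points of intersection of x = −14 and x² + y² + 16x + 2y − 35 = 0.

(−14, −9) and (−14, 7)

The line gives x = −14. Substituting into the circle:
y² + 2y − 63 = 0
y = 7 or y = −9, giving (−14, 7) and (−14, −9).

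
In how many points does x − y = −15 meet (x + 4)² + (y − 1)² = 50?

d² = (1·(−4) − 1·1 − (−15))²/2 = 50; r² = 50.
Since d² = r², the line is tangent.

1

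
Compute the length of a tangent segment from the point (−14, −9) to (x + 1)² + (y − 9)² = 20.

√473

The centre is (−1, 9) and r = 2√5. The square of the distance from P to the centre is 169 + 324 = 493.
Power of the point: PT² = |PO|² − r² = 473, so PT = √473.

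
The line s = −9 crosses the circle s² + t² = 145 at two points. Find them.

The line gives s = −9. Substituting into the circle:
t² − 64 = 0
t = 8 or t = −8, giving (−9, 8) and (−9, −8).

(−9, −8) and (−9, 8)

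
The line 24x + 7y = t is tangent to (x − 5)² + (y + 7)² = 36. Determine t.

t = −79 or t = 221

The line touches the circle iff its distance from (5, −7) is 6:
|24·5 + 7·(−7) − t| / √625 = 6
|t − (71)| = 6·25, so t = 221 or t = −79.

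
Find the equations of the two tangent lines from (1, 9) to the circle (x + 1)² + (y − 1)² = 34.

Let a tangent through (1, 9) have slope m. Its distance from (−1, 1) must equal √34:
[m·(−2) − (−8)]² = 34(m² + 1)
15m² + 16m − 15 = 0, so m = 3/5 or m = −5/3.
Through (1, 9) these give 3x − 5y = −42 and 5x + 3y = 32.

3x − 5y = −42 and 5x + 3y = 32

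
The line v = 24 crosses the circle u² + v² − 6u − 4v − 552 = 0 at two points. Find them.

Substitute v = 24:
u² − 6u − 72 = 0
u = 12 or u = −6, giving (12, 24) and (−6, 24).

(−6, 24) and (12, 24)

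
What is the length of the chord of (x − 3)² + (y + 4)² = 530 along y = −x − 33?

From the line, y = −x − 33. Substituting:
2x² + 52x + 320 = 0  ⟹  x² + 26x + 160 = 0
x = −10 or x = −16, giving (−10, −23) and (−16, −17).
Chord length = distance between (−10, −23) and (−16, −17) = √72 = 6√2.

6√2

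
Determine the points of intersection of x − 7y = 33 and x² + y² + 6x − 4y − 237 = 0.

Express y = (−33 + x)/7 and substitute into the circle:
50x² + 200x − 9600 = 0  ⟹  x² + 4x − 192 = 0
x = 12 or x = −16, giving (12, −3) and (−16, −7).

(−16, −7) and (12, −3)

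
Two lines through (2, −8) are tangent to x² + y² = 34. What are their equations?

A line y − (−8) = m(x − (2)) is tangent when its distance from (0, 0) is √34:
(−2m − (8))² = 34(m² + 1)
15m² − 16m − 15 = 0, so m = −3/5 or m = 5/3.
Through (2, −8) these give 3x + 5y = −34 and 5x − 3y = 34.

3x + 5y = −34 and 5x − 3y = 34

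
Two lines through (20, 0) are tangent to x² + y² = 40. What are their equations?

x + 3y = 20 and x − 3y = 20

Let a tangent through (20, 0) have slope m. Its distance from (0, 0) must equal 2√10:
[m·(−20) − (0)]² = 40(m² + 1)
9m² − 1 = 0, so m = −1/3 or m = 1/3.
Through (20, 0) these give x + 3y = 20 and x − 3y = 20.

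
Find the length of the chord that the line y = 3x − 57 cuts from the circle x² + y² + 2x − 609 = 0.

10√10

Substitute y = 3x − 57:
10x² − 340x + 2640 = 0  ⟹  x² − 34x + 264 = 0
x = 22 or x = 12, giving (22, 9) and (12, −21).
Chord length = distance between (22, 9) and (12, −21) = √1000 = 10√10.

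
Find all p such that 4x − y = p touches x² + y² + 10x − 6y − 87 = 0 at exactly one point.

p = −23 ± 11√17

The line touches the circle iff its distance from (−5, 3) is 11:
|4·(−5) − 1·3 − p| / √17 = 11
|p − (−23)| = 11√17.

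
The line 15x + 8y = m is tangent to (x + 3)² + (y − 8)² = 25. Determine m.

m = −66 or m = 104

Tangency holds when the distance from the centre (−3, 8) to the line equals the radius 5:
|15·(−3) + 8·8 − m| / √289 = 5
|m − (19)| = 5·17, so m = 104 or m = −66.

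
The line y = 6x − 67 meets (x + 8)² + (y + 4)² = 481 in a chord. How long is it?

From the line, y = 6x − 67. Substituting:
37x² − 740x + 3552 = 0  ⟹  x² − 20x + 96 = 0
x = 12 or x = 8, giving (12, 5) and (8, −19).
|(12, 5) − (8, −19)| = √((4)² + (24)²) = 4√37.

4√37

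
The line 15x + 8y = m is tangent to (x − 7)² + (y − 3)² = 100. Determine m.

The line touches the circle iff its distance from (7, 3) is 10:
|15·7 + 8·3 − m| / √289 = 10
|m − (129)| = 10·17, so m = 299 or m = −41.

m = −41 or m = 299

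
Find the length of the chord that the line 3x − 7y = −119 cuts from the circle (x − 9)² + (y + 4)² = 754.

4√58

Centre (9, −4), r² = 754. Perpendicular distance d from centre to line = |174| / √58 = 174/√58.
Chord = 2√(r² − d²) = 2·√(232) = 4√58.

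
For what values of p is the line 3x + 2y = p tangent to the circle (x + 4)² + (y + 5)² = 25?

p = −22 ± 5√13

Tangency holds when the distance from the centre (−4, −5) to the line equals the radius 5:
|3·(−4) + 2·(−5) − p| / √13 = 5
|p − (−22)| = 5√13.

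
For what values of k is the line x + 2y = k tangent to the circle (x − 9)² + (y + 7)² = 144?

k = −5 ± 12√5

Tangency holds when the distance from the centre (9, −7) to the line equals the radius 12:
|1·9 + 2·(−7) − k| / √5 = 12
|k − (−5)| = 12√5.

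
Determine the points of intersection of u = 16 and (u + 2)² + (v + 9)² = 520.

The line gives u = 16. Substituting into the circle:
v² + 18v − 115 = 0
v = 5 or v = −23, giving (16, 5) and (16, −23).

(16, −23) and (16, 5)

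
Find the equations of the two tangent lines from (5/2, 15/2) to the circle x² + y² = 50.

Write the tangent as mx − y + (15/2 − m·(5/2)) = 0 and set its distance from the centre to 5√2:
(−5/2m − (−15/2))² = 50(m² + 1)
7m² + 6m − 1 = 0, so m = −1 or m = 1/7.
With m = −1: x + y = 10. With m = 1/7: x − 7y = −50.

x + y = 10 and x − 7y = −50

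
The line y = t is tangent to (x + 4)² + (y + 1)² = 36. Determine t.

t = −7 or t = 5

Tangency holds when the distance from the centre (−4, −1) to the line equals the radius 6:
|0·(−4) + 1·(−1) − t| / √1 = 6
|t − (−1)| = 6, so t = 5 or t = −7.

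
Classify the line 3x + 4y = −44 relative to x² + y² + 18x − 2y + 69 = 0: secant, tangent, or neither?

Centre (−9, 1), r² = 13. Distance² from centre to line = (21)²/25 = 441/25.
Since d² > r², the line lies outside the circle.

neither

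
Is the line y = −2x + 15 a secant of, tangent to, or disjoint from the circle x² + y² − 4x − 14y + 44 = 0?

secant

d² = (2·2 + 1·7 − (15))²/5 = 16/5; r² = 9.
Since d² < r², the line cuts the circle twice.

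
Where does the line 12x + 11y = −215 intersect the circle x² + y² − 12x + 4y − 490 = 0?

From the line, y = (−215 − 12x)/11. Substituting:
265x² + 3180x − 22525 = 0  ⟹  x² + 12x − 85 = 0
x = 5 or x = −17, giving (5, −25) and (−17, −1).

(−17, −1) and (5, −25)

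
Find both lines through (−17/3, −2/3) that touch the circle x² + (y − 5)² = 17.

x − 4y = −3 and 4x − y = −22

Let a tangent through (−17/3, −2/3) have slope m. Its distance from (0, 5) must equal √17:
(17/3m − (17/3))² = 17(m² + 1)
4m² − 17m + 4 = 0, so m = 1/4 or m = 4.
Through (−17/3, −2/3) these give x − 4y = −3 and 4x − y = −22.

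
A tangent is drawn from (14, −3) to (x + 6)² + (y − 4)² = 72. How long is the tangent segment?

The centre is (−6, 4) and r = 6√2. The square of the distance from P to the centre is 400 + 49 = 449.
By the tangent–radius right angle, tangent length = √(|PO|² − r²) = √377.

√377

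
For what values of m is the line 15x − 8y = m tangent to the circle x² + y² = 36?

The line touches the circle iff its distance from (0, 0) is 6:
|15·0 − 8·0 − m| / √289 = 6
|m| = 6·17, so m = 102 or m = −102.

m = −102 or m = 102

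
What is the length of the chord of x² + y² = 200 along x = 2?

28

The line gives x = 2. Substituting into the circle:
y² − 196 = 0
y = 14 or y = −14, giving (2, 14) and (2, −14).
|(2, 14) − (2, −14)| = √((0)² + (28)²) = 28.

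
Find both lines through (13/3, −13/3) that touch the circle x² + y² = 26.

5x − y = 26 and x − 5y = 26

Write the tangent as mx − y + (−13/3 − m·(13/3)) = 0 and set its distance from the centre to √26:
(−13/3m − (13/3))² = 26(m² + 1)
5m² − 26m + 5 = 0, so m = 5 or m = 1/5.
Through (13/3, −13/3) these give 5x − y = 26 and x − 5y = 26.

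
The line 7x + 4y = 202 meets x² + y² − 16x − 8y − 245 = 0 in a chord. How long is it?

2√65

The distance from (8, 4) to the line is 130/√65, and r² = 325.
Chord = 2√(r² − d²) = 2·√(65) = 2√65.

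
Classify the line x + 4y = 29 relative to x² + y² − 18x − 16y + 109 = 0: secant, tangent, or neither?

secant

Centre (9, 8), r² = 36. Distance² from centre to line = (12)²/17 = 144/17.
Since d² < r², the line cuts the circle twice.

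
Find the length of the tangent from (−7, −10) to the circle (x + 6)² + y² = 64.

With centre O = (−6, 0), |OP|² = 101 and r² = 64.
By the tangent–radius right angle, tangent length = √(|PO|² − r²) = √37.

√37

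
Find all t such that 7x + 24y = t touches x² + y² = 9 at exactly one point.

The line touches the circle iff its distance from (0, 0) is 3:
|7·0 + 24·0 − t| / √625 = 3
|t| = 3·25, so t = 75 or t = −75.

t = −75 or t = 75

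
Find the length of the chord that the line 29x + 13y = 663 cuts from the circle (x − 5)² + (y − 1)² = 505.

The distance from (5, 1) to the line is 505/√1010, and r² = 505.
Chord = 2√(r² − d²) = 2·√(505/2) = √1010.

√1010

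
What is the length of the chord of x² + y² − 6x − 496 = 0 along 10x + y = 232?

2√101

Substitute y = −10x + 232:
101x² − 4646x + 53328 = 0  ⟹  x² − 46x + 528 = 0
x = 24 or x = 22, giving (24, −8) and (22, 12).
|(24, −8) − (22, 12)| = √((2)² + (−20)²) = 2√101.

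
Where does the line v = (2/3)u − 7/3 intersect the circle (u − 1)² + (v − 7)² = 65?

(2, −1) and (8, 3)

From the line, v = (−7 + 2u)/3. Substituting:
13u² − 130u + 208 = 0  ⟹  u² − 10u + 16 = 0
u = 8 or u = 2, giving (8, 3) and (2, −1).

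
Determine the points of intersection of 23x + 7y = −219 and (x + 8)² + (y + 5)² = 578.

(−15, 18) and (−1, −28)

Express y = (−219 − 23x)/7 and substitute into the circle:
578x² + 9248x + 8670 = 0  ⟹  x² + 16x + 15 = 0
x = −1 or x = −15, giving (−1, −28) and (−15, 18).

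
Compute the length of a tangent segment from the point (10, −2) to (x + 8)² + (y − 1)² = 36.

3√33

With centre O = (−8, 1), |OP|² = 333 and r² = 36.
The tangent meets the radius at right angles, so tangent² = |PO|² − r² = 333 − 36 = 297.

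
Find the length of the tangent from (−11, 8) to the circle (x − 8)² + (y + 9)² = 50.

10√6

Centre (8, −9), r² = 50. |PO|² = (−19)² + (17)² = 650.
The tangent meets the radius at right angles, so tangent² = |PO|² − r² = 650 − 50 = 600.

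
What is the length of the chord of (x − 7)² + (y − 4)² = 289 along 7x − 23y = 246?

From the line, y = (−246 + 7x)/23. Substituting:
578x² − 12138x − 12716 = 0  ⟹  x² − 21x − 22 = 0
x = 22 or x = −1, giving (22, −4) and (−1, −11).
|(22, −4) − (−1, −11)| = √((23)² + (7)²) = 17√2.

17√2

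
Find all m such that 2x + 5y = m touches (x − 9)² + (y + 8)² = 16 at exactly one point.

m = −22 ± 4√29

The line touches the circle iff its distance from (9, −8) is 4:
|2·9 + 5·(−8) − m| / √29 = 4
|m − (−22)| = 4√29.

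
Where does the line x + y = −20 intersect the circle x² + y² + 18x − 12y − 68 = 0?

From the line, y = −x − 20. Substituting:
2x² + 70x + 572 = 0  ⟹  x² + 35x + 286 = 0
x = −13 or x = −22, giving (−13, −7) and (−22, 2).

(−22, 2) and (−13, −7)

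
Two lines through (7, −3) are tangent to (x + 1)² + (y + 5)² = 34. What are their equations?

5x − 3y = 44 and 3x + 5y = 6

A line y − (−3) = m(x − (7)) is tangent when its distance from (−1, −5) is √34:
(−8m − (−2))² = 34(m² + 1)
15m² − 16m − 15 = 0, so m = 5/3 or m = −3/5.
Through (7, −3) these give 5x − 3y = 44 and 3x + 5y = 6.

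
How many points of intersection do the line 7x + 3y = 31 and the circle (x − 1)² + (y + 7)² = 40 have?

2

Substituting the line into the circle gives 58x² − 746x + 2353 = 0.
Δ = 556516 − 545896 = 10620.
Two real roots: the line is a secant.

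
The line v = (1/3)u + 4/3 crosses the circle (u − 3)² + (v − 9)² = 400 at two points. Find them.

(−13, −3) and (23, 9)

From the line, v = (4 + u)/3. Substituting:
10u² − 100u − 2990 = 0  ⟹  u² − 10u − 299 = 0
u = 23 or u = −13, giving (23, 9) and (−13, −3).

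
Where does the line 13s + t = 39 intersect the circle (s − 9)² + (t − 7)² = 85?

Substitute t = −13s + 39:
170s² − 850s + 1020 = 0  ⟹  s² − 5s + 6 = 0
s = 3 or s = 2, giving (3, 0) and (2, 13).

(2, 13) and (3, 0)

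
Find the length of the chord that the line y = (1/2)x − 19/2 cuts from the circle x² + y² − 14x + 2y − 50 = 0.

Centre (7, −1), r² = 100. Perpendicular distance d from centre to line = |−10| / √5 = 10/√5.
Half the chord is √(r² − d²) = √(80), so the full chord is 8√5.

8√5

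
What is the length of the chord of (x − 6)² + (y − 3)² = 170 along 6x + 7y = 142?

2√85

Centre (6, 3), r² = 170. Perpendicular distance d from centre to line = |−85| / √85 = 85/√85.
Half the chord is √(r² − d²) = √(85), so the full chord is 2√85.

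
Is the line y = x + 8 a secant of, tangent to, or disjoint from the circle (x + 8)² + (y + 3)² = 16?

secant

Centre (−8, −3), r² = 16. Distance² from centre to line = (3)²/2 = 9/2.
Since d² < r², the line cuts the circle twice.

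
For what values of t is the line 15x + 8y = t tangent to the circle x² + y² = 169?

Tangency holds when the distance from the centre (0, 0) to the line equals the radius 13:
|15·0 + 8·0 − t| / √289 = 13
|t| = 13·17, so t = 221 or t = −221.

t = −221 or t = 221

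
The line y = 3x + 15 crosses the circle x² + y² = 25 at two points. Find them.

From the line, y = 3x + 15. Substituting:
10x² + 90x + 200 = 0  ⟹  x² + 9x + 20 = 0
x = −4 or x = −5, giving (−4, 3) and (−5, 0).

(−5, 0) and (−4, 3)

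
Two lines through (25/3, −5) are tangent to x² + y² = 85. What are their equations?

9x − 2y = 85 and 6x − 7y = 85

Let a tangent through (25/3, −5) have slope m. Its distance from (0, 0) must equal √85:
(−25/3m − (5))² = 85(m² + 1)
14m² − 75m + 54 = 0, so m = 9/2 or m = 6/7.
Through (25/3, −5) these give 9x − 2y = 85 and 6x − 7y = 85.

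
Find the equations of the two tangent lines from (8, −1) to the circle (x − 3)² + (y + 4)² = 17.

A line y − (−1) = m(x − (8)) is tangent when its distance from (3, −4) is √17:
(−5m − (−3))² = 17(m² + 1)
4m² − 15m − 4 = 0, so m = −1/4 or m = 4.
With m = −1/4: x + 4y = 4. With m = 4: 4x − y = 33.

x + 4y = 4 and 4x − y = 33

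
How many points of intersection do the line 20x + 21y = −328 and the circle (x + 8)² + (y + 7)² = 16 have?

Substituting the line into the circle gives 841x² + 14296x + 53929 = 0.
Discriminant = (14296)² − 4·841·(53929) = 22958460 > 0.
Two real roots: the line is a secant.

2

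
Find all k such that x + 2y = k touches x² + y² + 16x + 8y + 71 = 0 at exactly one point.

k = −16 ± 3√5

For a tangent, require d(centre, line) = r = 3.
|1·(−8) + 2·(−4) − k| / √5 = 3
|k − (−16)| = 3√5.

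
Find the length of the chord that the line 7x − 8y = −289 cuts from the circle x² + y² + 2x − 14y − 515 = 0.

The distance from (−1, 7) to the line is 226/√113, and r² = 565.
Half the chord is √(r² − d²) = √(113), so the full chord is 2√113.

2√113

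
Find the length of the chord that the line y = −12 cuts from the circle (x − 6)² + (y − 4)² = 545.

The distance from (6, 4) to the line is 16, and r² = 545.
Chord = 2√(r² − d²) = 2·√(289) = 34.

34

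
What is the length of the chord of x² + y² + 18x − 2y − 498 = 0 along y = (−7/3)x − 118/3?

6√58

Centre (−9, 1), r² = 580. Perpendicular distance d from centre to line = |58| / √58 = 58/√58.
Half the chord is √(r² − d²) = √(522), so the full chord is 6√58.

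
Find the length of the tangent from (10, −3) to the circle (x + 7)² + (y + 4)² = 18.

The centre is (−7, −4) and r = 3√2. The square of the distance from P to the centre is 289 + 1 = 290.
By the tangent–radius right angle, tangent length = √(|PO|² − r²) = √272 = 4√17.

4√17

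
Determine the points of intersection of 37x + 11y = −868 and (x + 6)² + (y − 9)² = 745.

(−30, 22) and (−19, −15)

From the line, y = (−868 − 37x)/11. Substituting:
1490x² + 73010x + 849300 = 0  ⟹  x² + 49x + 570 = 0
x = −19 or x = −30, giving (−19, −15) and (−30, 22).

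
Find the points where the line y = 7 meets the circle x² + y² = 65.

Express y = 7 and substitute into the circle:
x² − 16 = 0
x = 4 or x = −4, giving (4, 7) and (−4, 7).

(−4, 7) and (4, 7)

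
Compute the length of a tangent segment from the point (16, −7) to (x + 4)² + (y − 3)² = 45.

√455

The centre is (−4, 3) and r = 3√5. The square of the distance from P to the centre is 400 + 100 = 500.
Power of the point: PT² = |PO|² − r² = 455, so PT = √455.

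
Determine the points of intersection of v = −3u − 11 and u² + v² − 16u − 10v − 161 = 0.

Substitute v = −3u − 11:
10u² + 80u + 70 = 0  ⟹  u² + 8u + 7 = 0
u = −1 or u = −7, giving (−1, −8) and (−7, 10).

(−7, 10) and (−1, −8)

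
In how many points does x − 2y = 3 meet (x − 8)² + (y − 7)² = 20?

Substituting the line into the circle gives 5x² − 98x + 465 = 0.
Discriminant = (−98)² − 4·5·(465) = 304 > 0.
Two real roots: the line is a secant.

2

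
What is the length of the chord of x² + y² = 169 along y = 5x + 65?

The distance from (0, 0) to the line is 65/√26, and r² = 169.
Chord = 2√(r² − d²) = 2·√(13/2) = √26.

√26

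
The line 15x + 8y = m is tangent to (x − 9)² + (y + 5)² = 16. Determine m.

m = 27 or m = 163

Tangency holds when the distance from the centre (9, −5) to the line equals the radius 4:
|15·9 + 8·(−5) − m| / √289 = 4
|m − (95)| = 4·17, so m = 163 or m = 27.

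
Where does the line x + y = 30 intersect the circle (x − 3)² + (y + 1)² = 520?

From the line, y = −x + 30. Substituting:
2x² − 68x + 450 = 0  ⟹  x² − 34x + 225 = 0
x = 25 or x = 9, giving (25, 5) and (9, 21).

(9, 21) and (25, 5)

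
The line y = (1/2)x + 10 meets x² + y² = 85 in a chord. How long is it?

2√5

Centre (0, 0), r² = 85. Perpendicular distance d from centre to line = |20| / √5 = 20/√5.
Chord = 2√(r² − d²) = 2·√(5) = 2√5.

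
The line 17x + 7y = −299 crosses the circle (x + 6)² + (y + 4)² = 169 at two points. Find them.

Express y = (−299 − 17x)/7 and substitute into the circle:
338x² + 9802x + 66924 = 0  ⟹  x² + 29x + 198 = 0
x = −11 or x = −18, giving (−11, −16) and (−18, 1).

(−18, 1) and (−11, −16)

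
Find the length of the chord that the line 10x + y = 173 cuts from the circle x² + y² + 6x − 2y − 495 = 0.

Centre (−3, 1), r² = 505. Perpendicular distance d from centre to line = |−202| / √101 = 202/√101.
Half the chord is √(r² − d²) = √(101), so the full chord is 2√101.

2√101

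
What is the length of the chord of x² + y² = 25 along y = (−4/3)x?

10

Centre (0, 0), r² = 25. Perpendicular distance d from centre to line = |0| / √25 = 0/√25.
Half the chord is √(r² − d²) = √(25), so the full chord is 10.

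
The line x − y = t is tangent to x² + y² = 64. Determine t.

t = ±8√2

For a tangent, require d(centre, line) = r = 8.
|1·0 − 1·0 − t| / √2 = 8
|t| = 8√2.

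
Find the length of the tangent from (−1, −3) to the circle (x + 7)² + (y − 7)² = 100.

The centre is (−7, 7) and r = 10. The square of the distance from P to the centre is 36 + 100 = 136.
The tangent meets the radius at right angles, so tangent² = |PO|² − r² = 136 − 100 = 36.

6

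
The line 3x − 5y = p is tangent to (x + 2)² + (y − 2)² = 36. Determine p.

The line touches the circle iff its distance from (−2, 2) is 6:
|3·(−2) − 5·2 − p| / √34 = 6
|p − (−16)| = 6√34.

p = −16 ± 6√34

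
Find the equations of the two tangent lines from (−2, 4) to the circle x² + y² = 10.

Write the tangent as mx − y + (4 − m·(−2)) = 0 and set its distance from the centre to √10:
[m·(2) − (−4)]² = 10(m² + 1)
3m² − 8m − 3 = 0, so m = −1/3 or m = 3.
With m = −1/3: x + 3y = 10. With m = 3: 3x − y = −10.

x + 3y = 10 and 3x − y = −10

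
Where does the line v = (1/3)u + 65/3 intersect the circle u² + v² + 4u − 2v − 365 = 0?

(−11, 18) and (−5, 20)

From the line, v = (65 + u)/3. Substituting:
10u² + 160u + 550 = 0  ⟹  u² + 16u + 55 = 0
u = −5 or u = −11, giving (−5, 20) and (−11, 18).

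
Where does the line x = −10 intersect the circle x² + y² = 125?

(−10, −5) and (−10, 5)

The line gives x = −10. Substituting into the circle:
y² − 25 = 0
y = 5 or y = −5, giving (−10, 5) and (−10, −5).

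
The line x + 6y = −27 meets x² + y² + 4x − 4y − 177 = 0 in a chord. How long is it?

4√37

Substitute y = (−27 − x)/6:
37x² + 222x − 4995 = 0  ⟹  x² + 6x − 135 = 0
x = 9 or x = −15, giving (9, −6) and (−15, −2).
Chord length = distance between (9, −6) and (−15, −2) = √592 = 4√37.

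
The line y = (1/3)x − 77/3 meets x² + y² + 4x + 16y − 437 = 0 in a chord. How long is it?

Centre (−2, −8), r² = 505. Perpendicular distance d from centre to line = |−55| / √10 = 55/√10.
Chord = 2√(r² − d²) = 2·√(405/2) = 9√10.

9√10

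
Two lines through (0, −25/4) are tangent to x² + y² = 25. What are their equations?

3x − 4y = 25 and 3x + 4y = −25

Write the tangent as mx − y + (−25/4 − m·(0)) = 0 and set its distance from the centre to 5:
[m·(0) − (25/4)]² = 25(m² + 1)
16m² − 9 = 0, so m = 3/4 or m = −3/4.
Through (0, −25/4) these give 3x − 4y = 25 and 3x + 4y = −25.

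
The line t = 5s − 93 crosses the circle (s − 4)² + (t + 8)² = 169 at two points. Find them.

(16, −13) and (17, −8)

Substitute t = 5s − 93:
26s² − 858s + 7072 = 0  ⟹  s² − 33s + 272 = 0
s = 17 or s = 16, giving (17, −8) and (16, −13).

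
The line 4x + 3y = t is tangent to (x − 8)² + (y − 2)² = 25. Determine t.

The line touches the circle iff its distance from (8, 2) is 5:
|4·8 + 3·2 − t| / √25 = 5
|t − (38)| = 5·5, so t = 63 or t = 13.

t = 13 or t = 63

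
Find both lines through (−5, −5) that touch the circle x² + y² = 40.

Let a tangent through (−5, −5) have slope m. Its distance from (0, 0) must equal 2√10:
[m·(5) − (5)]² = 40(m² + 1)
3m² + 10m + 3 = 0, so m = −1/3 or m = −3.
Through (−5, −5) these give x + 3y = −20 and 3x + y = −20.

x + 3y = −20 and 3x + y = −20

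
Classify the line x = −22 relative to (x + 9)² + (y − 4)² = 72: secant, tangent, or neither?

neither

d² = (1·(−9) + 0·4 − (−22))² = 169; r² = 72.
Since d² > r², the line lies outside the circle.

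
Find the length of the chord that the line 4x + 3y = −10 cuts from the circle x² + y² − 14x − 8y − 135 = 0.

From the line, y = (−10 − 4x)/3. Substituting:
25x² + 50x − 875 = 0  ⟹  x² + 2x − 35 = 0
x = 5 or x = −7, giving (5, −10) and (−7, 6).
|(5, −10) − (−7, 6)| = √((12)² + (−16)²) = 20.

20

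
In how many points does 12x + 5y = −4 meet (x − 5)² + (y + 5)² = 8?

Centre (5, −5), r² = 8. Distance² from centre to line = (39)²/169 = 9.
Since d² > r², the line lies outside the circle.

0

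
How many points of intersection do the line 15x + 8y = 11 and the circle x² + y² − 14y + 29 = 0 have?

2

d² = (15·0 + 8·7 − (11))²/289 = 2025/289; r² = 20.
Since d² < r², the line cuts the circle twice.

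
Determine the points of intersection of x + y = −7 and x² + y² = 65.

(−8, 1) and (1, −8)

Substitute y = −x − 7:
2x² + 14x − 16 = 0  ⟹  x² + 7x − 8 = 0
x = 1 or x = −8, giving (1, −8) and (−8, 1).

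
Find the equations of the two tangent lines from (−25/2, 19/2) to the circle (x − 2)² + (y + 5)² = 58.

3x + 7y = 29 and 7x + 3y = −59

Let a tangent through (−25/2, 19/2) have slope m. Its distance from (2, −5) must equal √58:
(29/2m − (−29/2))² = 58(m² + 1)
21m² + 58m + 21 = 0, so m = −3/7 or m = −7/3.
Through (−25/2, 19/2) these give 3x + 7y = 29 and 7x + 3y = −59.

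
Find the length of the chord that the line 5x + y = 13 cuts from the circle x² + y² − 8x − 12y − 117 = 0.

5√26

Express y = −5x + 13 and substitute into the circle:
26x² − 78x − 104 = 0  ⟹  x² − 3x − 4 = 0
x = 4 or x = −1, giving (4, −7) and (−1, 18).
|(4, −7) − (−1, 18)| = √((5)² + (−25)²) = 5√26.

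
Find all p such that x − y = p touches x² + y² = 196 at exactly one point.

p = ±14√2

For a tangent, require d(centre, line) = r = 14.
|1·0 − 1·0 − p| / √2 = 14
|p| = 14√2.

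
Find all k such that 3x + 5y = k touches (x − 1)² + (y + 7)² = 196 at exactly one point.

For a tangent, require d(centre, line) = r = 14.
|3·1 + 5·(−7) − k| / √34 = 14
|k − (−32)| = 14√34.

k = −32 ± 14√34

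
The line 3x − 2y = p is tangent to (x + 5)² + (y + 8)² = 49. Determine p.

p = 1 ± 7√13

For a tangent, require d(centre, line) = r = 7.
|3·(−5) − 2·(−8) − p| / √13 = 7
|p − (1)| = 7√13.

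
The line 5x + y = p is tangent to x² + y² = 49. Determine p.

For a tangent, require d(centre, line) = r = 7.
|5·0 + 1·0 − p| / √26 = 7
|p| = 7√26.

p = ±7√26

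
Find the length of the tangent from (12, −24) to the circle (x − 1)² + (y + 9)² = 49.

With centre O = (1, −9), |OP|² = 346 and r² = 49.
Power of the point: PT² = |PO|² − r² = 297, so PT = 3√33.

3√33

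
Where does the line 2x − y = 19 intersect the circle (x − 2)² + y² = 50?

Substitute y = 2x − 19:
5x² − 80x + 315 = 0  ⟹  x² − 16x + 63 = 0
x = 9 or x = 7, giving (9, −1) and (7, −5).

(7, −5) and (9, −1)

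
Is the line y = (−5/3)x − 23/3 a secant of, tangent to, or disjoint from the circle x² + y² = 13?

disjoint

Substituting the line into the circle gives 34x² + 230x + 412 = 0.
Δ = 52900 − 56032 = −3132.
No real roots: the line does not meet the circle.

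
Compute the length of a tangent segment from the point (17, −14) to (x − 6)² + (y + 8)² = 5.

The centre is (6, −8) and r = √5. The square of the distance from P to the centre is 121 + 36 = 157.
The tangent meets the radius at right angles, so tangent² = |PO|² − r² = 157 − 5 = 152.

2√38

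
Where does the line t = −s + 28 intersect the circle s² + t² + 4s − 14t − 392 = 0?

(0, 28) and (19, 9)

Substitute t = −s + 28:
2s² − 38s = 0  ⟹  s² − 19s = 0
s = 19 or s = 0, giving (19, 9) and (0, 28).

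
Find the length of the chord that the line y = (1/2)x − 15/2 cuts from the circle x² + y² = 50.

Centre (0, 0), r² = 50. Perpendicular distance d from centre to line = |−15| / √5 = 15/√5.
Half the chord is √(r² − d²) = √(5), so the full chord is 2√5.

2√5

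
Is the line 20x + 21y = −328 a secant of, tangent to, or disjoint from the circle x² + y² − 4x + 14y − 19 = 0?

secant

Centre (2, −7), r² = 72. Distance² from centre to line = (221)²/841 = 48841/841.
Since d² < r², the line cuts the circle twice.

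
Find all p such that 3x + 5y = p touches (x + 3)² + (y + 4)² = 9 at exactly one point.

p = −29 ± 3√34

The line touches the circle iff its distance from (−3, −4) is 3:
|3·(−3) + 5·(−4) − p| / √34 = 3
|p − (−29)| = 3√34.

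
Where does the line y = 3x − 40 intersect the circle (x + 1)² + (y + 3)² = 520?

Express y = 3x − 40 and substitute into the circle:
10x² − 220x + 850 = 0  ⟹  x² − 22x + 85 = 0
x = 17 or x = 5, giving (17, 11) and (5, −25).

(5, −25) and (17, 11)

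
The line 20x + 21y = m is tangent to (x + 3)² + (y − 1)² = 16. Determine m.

m = −155 or m = 77

For a tangent, require d(centre, line) = r = 4.
|20·(−3) + 21·1 − m| / √841 = 4
|m − (−39)| = 4·29, so m = 77 or m = −155.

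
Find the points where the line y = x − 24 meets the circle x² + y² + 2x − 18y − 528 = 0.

From the line, y = x − 24. Substituting:
2x² − 64x + 480 = 0  ⟹  x² − 32x + 240 = 0
x = 20 or x = 12, giving (20, −4) and (12, −12).

(12, −12) and (20, −4)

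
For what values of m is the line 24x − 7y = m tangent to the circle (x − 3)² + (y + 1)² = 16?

m = −21 or m = 179

Tangency holds when the distance from the centre (3, −1) to the line equals the radius 4:
|24·3 − 7·(−1) − m| / √625 = 4
|m − (79)| = 4·25, so m = 179 or m = −21.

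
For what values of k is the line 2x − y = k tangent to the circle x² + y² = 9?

k = ±3√5

The line touches the circle iff its distance from (0, 0) is 3:
|2·0 − 1·0 − k| / √5 = 3
|k| = 3√5.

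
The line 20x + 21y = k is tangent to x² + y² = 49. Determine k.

k = −203 or k = 203

Tangency holds when the distance from the centre (0, 0) to the line equals the radius 7:
|20·0 + 21·0 − k| / √841 = 7
|k| = 7·29, so k = 203 or k = −203.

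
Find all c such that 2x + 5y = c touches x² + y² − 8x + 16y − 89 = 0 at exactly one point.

c = −32 ± 13√29

For a tangent, require d(centre, line) = r = 13.
|2·4 + 5·(−8) − c| / √29 = 13
|c − (−32)| = 13√29.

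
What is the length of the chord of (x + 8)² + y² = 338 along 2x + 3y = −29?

The distance from (−8, 0) to the line is 13/√13, and r² = 338.
Half the chord is √(r² − d²) = √(325), so the full chord is 10√13.

10√13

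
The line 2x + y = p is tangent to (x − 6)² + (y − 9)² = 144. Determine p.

p = 21 ± 12√5

Tangency holds when the distance from the centre (6, 9) to the line equals the radius 12:
|2·6 + 1·9 − p| / √5 = 12
|p − (21)| = 12√5.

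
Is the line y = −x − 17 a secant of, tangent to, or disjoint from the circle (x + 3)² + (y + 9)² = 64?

Substituting the line into the circle gives 2x² + 22x + 9 = 0.
Δ = 484 − 72 = 412.
Two real roots: the line is a secant.

secant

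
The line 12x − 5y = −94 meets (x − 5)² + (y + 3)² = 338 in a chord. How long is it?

From the line, y = (94 + 12x)/5. Substituting:
169x² + 2366x + 4056 = 0  ⟹  x² + 14x + 24 = 0
x = −2 or x = −12, giving (−2, 14) and (−12, −10).
|(−2, 14) − (−12, −10)| = √((10)² + (24)²) = 26.

26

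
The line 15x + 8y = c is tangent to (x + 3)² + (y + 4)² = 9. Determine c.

c = −128 or c = −26

Tangency holds when the distance from the centre (−3, −4) to the line equals the radius 3:
|15·(−3) + 8·(−4) − c| / √289 = 3
|c − (−77)| = 3·17, so c = −26 or c = −128.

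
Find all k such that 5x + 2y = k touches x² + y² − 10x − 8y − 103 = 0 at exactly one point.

k = 33 ± 12√29

For a tangent, require d(centre, line) = r = 12.
|5·5 + 2·4 − k| / √29 = 12
|k − (33)| = 12√29.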